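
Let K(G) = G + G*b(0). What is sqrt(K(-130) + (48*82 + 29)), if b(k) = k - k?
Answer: sqrt(3835) ≈ 61.927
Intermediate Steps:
b(k) = 0
K(G) = G (K(G) = G + G*0 = G + 0 = G)
sqrt(K(-130) + (48*82 + 29)) = sqrt(-130 + (48*82 + 29)) = sqrt(-130 + (3936 + 29)) = sqrt(-130 + 3965) = sqrt(3835)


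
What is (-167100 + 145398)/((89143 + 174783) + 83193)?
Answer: -21702/347119 ≈ -0.062520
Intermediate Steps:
(-167100 + 145398)/((89143 + 174783) + 83193) = -21702/(263926 + 83193) = -21702/347119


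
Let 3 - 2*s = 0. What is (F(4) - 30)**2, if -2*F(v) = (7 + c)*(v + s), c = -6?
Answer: 17161/16 ≈ 1072.6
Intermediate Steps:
s = 3/2 (s = 3/2 - 1/2*0 = 3/2 + 0 = 3/2 ≈ 1.5000)
F(v) = -3/4 - v/2 (F(v) = -(7 - 6)*(v + 3/2)/2 = -(3/2 + v)/2 = -3/4 - v/2)
(F(4) - 30)**2 = ((-3/4 - 1/2*4) - 30)**2 = ((-3/4 - 2) - 30)**2 = (-11/4 - 30)**2 = (-131/4)**2 = 17161/16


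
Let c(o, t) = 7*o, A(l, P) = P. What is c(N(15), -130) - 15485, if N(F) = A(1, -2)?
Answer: -15499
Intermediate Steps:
N(F) = -2
c(N(15), -130) - 15485 = 7*(-2) - 15485 = -14 - 15485 = -15499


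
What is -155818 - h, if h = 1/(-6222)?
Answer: -969499595/6222 ≈ -1.5582e+5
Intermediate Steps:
h = -1/6222 ≈ -0.00016072
-155818 - h = -155818 - 1*(-1/6222) = -155818 + 1/6222 = -969499595/6222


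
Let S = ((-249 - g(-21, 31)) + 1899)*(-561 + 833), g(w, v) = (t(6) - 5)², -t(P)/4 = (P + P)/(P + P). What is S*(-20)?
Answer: -8535360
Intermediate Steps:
t(P) = -4 (t(P) = -4*(P + P)/(P + P) = -4*2*P/(2*P) = -4*2*P*1/(2*P) = -4*1 = -4)
g(w, v) = 81 (g(w, v) = (-4 - 5)² = (-9)² = 81)
S = 426768 (S = ((-249 - 1*81) + 1899)*(-561 + 833) = ((-249 - 81) + 1899)*272 = (-330 + 1899)*272 = 1569*272 = 426768)
S*(-20) = 426768*(-20) = -8535360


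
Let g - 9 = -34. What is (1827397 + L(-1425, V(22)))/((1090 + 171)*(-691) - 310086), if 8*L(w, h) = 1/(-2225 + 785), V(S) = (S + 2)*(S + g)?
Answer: -21051613439/13610154240 ≈ -1.5468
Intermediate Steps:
g = -25 (g = 9 - 34 = -25)
V(S) = (-25 + S)*(2 + S) (V(S) = (S + 2)*(S - 25) = (2 + S)*(-25 + S) = (-25 + S)*(2 + S))
L(w, h) = -1/11520 (L(w, h) = 1/(8*(-2225 + 785)) = (⅛)/(-1440) = (⅛)*(-1/1440) = -1/11520)
(1827397 + L(-1425, V(22)))/((1090 + 171)*(-691) - 310086) = (1827397 - 1/11520)/((1090 + 171)*(-691) - 310086) = 21051613439/(11520*(1261*(-691) - 310086)) = 21051613439/(11520*(-871351 - 310086)) = (21051613439/11520)/(-1181437) = (21051613439/11520)*(-1/1181437) = -21051613439/13610154240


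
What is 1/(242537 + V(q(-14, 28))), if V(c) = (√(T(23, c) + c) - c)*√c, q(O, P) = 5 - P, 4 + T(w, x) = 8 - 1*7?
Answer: 1/(242537 - √598 + 23*I*√23) ≈ 4.1235e-6 - 1.88e-9*I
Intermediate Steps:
T(w, x) = -3 (T(w, x) = -4 + (8 - 1*7) = -4 + (8 - 7) = -4 + 1 = -3)
V(c) = √c*(√(-3 + c) - c) (V(c) = (√(-3 + c) - c)*√c = √c*(√(-3 + c) - c))
1/(242537 + V(q(-14, 28))) = 1/(242537 + √(5 - 1*28)*(√(-3 + (5 - 1*28)) - (5 - 1*28))) = 1/(242537 + √(5 - 28)*(√(-3 + (5 - 28)) - (5 - 28))) = 1/(242537 + √(-23)*(√(-3 - 23) - 1*(-23))) = 1/(242537 + (I*√23)*(√(-26) + 23)) = 1/(242537 + (I*√23)*(I*√26 + 23)) = 1/(242537 + (I*√23)*(23 + I*√26)) = 1/(242537 + I*√23*(23 + I*√26))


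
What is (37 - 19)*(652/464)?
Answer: 1467/58 ≈ 25.293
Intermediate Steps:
(37 - 19)*(652/464) = 18*(652*(1/464)) = 18*(163/116) = 1467/58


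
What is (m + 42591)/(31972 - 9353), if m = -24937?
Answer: 17654/22619 ≈ 0.78049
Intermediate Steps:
(m + 42591)/(31972 - 9353) = (-24937 + 42591)/(31972 - 9353) = 17654/22619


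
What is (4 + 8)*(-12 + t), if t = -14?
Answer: -312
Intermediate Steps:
(4 + 8)*(-12 + t) = (4 + 8)*(-12 - 14) = 12*(-26) = -312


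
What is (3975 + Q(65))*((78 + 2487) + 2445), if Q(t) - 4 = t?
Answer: 20260440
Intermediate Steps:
Q(t) = 4 + t
(3975 + Q(65))*((78 + 2487) + 2445) = (3975 + (4 + 65))*((78 + 2487) + 2445) = (3975 + 69)*(2565 + 2445) = 4044*5010 = 20260440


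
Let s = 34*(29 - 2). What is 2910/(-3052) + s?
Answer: 1399413/1526 ≈ 917.05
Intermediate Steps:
s = 918 (s = 34*27 = 918)
2910/(-3052) + s = 2910/(-3052) + 918 = 2910*(-1/3052) + 918 = -1455/1526 + 918 = 1399413/1526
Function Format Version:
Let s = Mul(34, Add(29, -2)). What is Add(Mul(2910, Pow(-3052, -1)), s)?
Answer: Rational(1399413, 1526) ≈ 917.05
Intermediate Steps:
s = 918 (s = Mul(34, 27) = 918)
Add(Mul(2910, Pow(-3052, -1)), s) = Add(Mul(2910, Pow(-3052, -1)), 918) = Add(Mul(2910, Rational(-1, 3052)), 918) = Add(Rational(-1455, 1526), 918) = Rational(1399413, 1526)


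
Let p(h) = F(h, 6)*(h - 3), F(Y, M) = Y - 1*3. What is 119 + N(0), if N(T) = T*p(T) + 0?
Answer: 119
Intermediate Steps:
F(Y, M) = -3 + Y (F(Y, M) = Y - 3 = -3 + Y)
p(h) = (-3 + h)² (p(h) = (-3 + h)*(h - 3) = (-3 + h)*(-3 + h) = (-3 + h)²)
N(T) = T*(-3 + T)² (N(T) = T*(-3 + T)² + 0 = T*(-3 + T)²)
119 + N(0) = 119 + 0*(-3 + 0)² = 119 + 0*(-3)² = 119 + 0*9 = 119 + 0 = 119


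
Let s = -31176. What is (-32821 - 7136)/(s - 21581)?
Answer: 39957/52757 ≈ 0.75738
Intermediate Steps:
(-32821 - 7136)/(s - 21581) = (-32821 - 7136)/(-31176 - 21581) = -39957/(-52757) = -39957*(-1/52757) = 39957/52757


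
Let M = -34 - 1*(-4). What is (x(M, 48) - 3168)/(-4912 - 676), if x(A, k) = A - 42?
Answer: 810/1397 ≈ 0.57981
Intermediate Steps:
M = -30 (M = -34 + 4 = -30)
x(A, k) = -42 + A
(x(M, 48) - 3168)/(-4912 - 676) = ((-42 - 30) - 3168)/(-4912 - 676) = (-72 - 3168)/(-5588) = -3240*(-1/5588) = 810/1397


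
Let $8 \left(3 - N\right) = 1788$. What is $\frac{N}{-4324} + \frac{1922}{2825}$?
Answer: $\frac{17867281}{24430600} \approx 0.73135$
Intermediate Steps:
$N = - \frac{441}{2}$ ($N = 3 - \frac{447}{2} = - \frac{441}{2} \approx -220.5$)
$\frac{N}{-4324} + \frac{1922}{2825} = - \frac{441}{2 \left(-4324\right)} + \frac{1922}{2825} = \left(- \frac{441}{2}\right) \left(- \frac{1}{4324}\right) + 1922 \cdot \frac{1}{2825} = \frac{441}{8648} + \frac{1922}{2825} = \frac{17867281}{24430600}$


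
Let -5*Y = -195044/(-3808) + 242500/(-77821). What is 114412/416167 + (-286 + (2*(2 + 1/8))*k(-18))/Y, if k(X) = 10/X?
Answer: 403753104118946678/13348110406044843 ≈ 30.248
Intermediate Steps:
Y = -3563769781/370427960 (Y = -(-195044/(-3808) + 242500/(-77821))/5 = -(-195044*(-1/3808) + 242500*(-1/77821))/5 = -(48761/952 - 242500/77821)/5 = -1/5*3563769781/74085592 = -3563769781/370427960 ≈ -9.6207)
114412/416167 + (-286 + (2*(2 + 1/8))*k(-18))/Y = 114412/416167 + (-286 + (2*(2 + 1/8))*(10/(-18)))/(-3563769781/370427960) = 114412*(1/416167) + (-286 + (2*(2 + 1/8))*(10*(-1/18)))*(-370427960/3563769781) = 114412/416167 + (-286 + (2*(17/8))*(-5/9))*(-370427960/3563769781) = 114412/416167 + (-286 + (17/4)*(-5/9))*(-370427960/3563769781) = 114412/416167 + (-286 - 85/36)*(-370427960/3563769781) = 114412/416167 - 10381/36*(-370427960/3563769781) = 114412/416167 + 961353163190/32073928029 = 403753104118946678/13348110406044843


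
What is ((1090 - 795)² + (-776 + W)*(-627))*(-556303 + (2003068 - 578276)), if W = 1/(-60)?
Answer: 9963087817261/20 ≈ 4.9815e+11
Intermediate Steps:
W = -1/60 ≈ -0.016667
((1090 - 795)² + (-776 + W)*(-627))*(-556303 + (2003068 - 578276)) = ((1090 - 795)² + (-776 - 1/60)*(-627))*(-556303 + (2003068 - 578276)) = (295² - 46561/60*(-627))*(-556303 + 1424792) = (87025 + 9731249/20)*868489 = (11471749/20)*868489 = 9963087817261/20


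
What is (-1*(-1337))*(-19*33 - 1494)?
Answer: -2835777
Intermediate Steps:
(-1*(-1337))*(-19*33 - 1494) = 1337*(-627 - 1494) = 1337*(-2121) = -2835777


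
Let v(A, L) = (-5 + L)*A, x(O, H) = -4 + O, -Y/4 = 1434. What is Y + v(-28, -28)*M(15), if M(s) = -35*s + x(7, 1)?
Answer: -488064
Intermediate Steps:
Y = -5736 (Y = -4*1434 = -5736)
M(s) = 3 - 35*s (M(s) = -35*s + (-4 + 7) = -35*s + 3 = 3 - 35*s)
v(A, L) = A*(-5 + L)
Y + v(-28, -28)*M(15) = -5736 + (-28*(-5 - 28))*(3 - 35*15) = -5736 + (-28*(-33))*(3 - 525) = -5736 + 924*(-522) = -5736 - 482328 = -488064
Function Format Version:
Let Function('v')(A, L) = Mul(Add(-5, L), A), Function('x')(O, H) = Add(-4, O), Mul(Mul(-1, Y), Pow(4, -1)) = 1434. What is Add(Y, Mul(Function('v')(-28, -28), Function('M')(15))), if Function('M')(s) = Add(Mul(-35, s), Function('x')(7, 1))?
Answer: -488064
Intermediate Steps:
Y = -5736 (Y = Mul(-4, 1434) = -5736)
Function('M')(s) = Add(3, Mul(-35, s)) (Function('M')(s) = Add(Mul(-35, s), Add(-4, 7)) = Add(Mul(-35, s), 3) = Add(3, Mul(-35, s)))
Function('v')(A, L) = Mul(A, Add(-5, L))
Add(Y, Mul(Function('v')(-28, -28), Function('M')(15))) = Add(-5736, Mul(Mul(-28, Add(-5, -28)), Add(3, Mul(-35, 15)))) = Add(-5736, Mul(Mul(-28, -33), Add(3, -525))) = Add(-5736, Mul(924, -522)) = Add(-5736, -482328) = -488064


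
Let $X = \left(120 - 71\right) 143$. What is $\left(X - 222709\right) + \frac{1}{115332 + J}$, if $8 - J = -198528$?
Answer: $- \frac{67701955335}{313868} \approx -2.157 \cdot 10^{5}$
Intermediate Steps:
$J = 198536$ ($J = 8 - -198528 = 8 + 198528 = 198536$)
$X = 7007$ ($X = 49 \cdot 143 = 7007$)
$\left(X - 222709\right) + \frac{1}{115332 + J} = \left(7007 - 222709\right) + \frac{1}{115332 + 198536} = -215702 + \frac{1}{313868} = - \frac{67701955335}{313868}$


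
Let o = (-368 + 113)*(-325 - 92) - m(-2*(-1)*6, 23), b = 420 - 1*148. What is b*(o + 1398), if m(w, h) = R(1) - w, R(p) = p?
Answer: 29306368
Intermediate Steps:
b = 272 (b = 420 - 148 = 272)
m(w, h) = 1 - w
o = 106346 (o = (-368 + 113)*(-325 - 92) - (1 - (-2*(-1))*6) = -255*(-417) - (1 - 2*6) = 106335 - (1 - 1*12) = 106335 - (1 - 12) = 106335 - 1*(-11) = 106335 + 11 = 106346)
b*(o + 1398) = 272*(106346 + 1398) = 272*107744 = 29306368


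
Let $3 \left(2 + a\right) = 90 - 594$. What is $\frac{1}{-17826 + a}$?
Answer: $- \frac{1}{17996} \approx -5.5568 \cdot 10^{-5}$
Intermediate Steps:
$a = -170$ ($a = -2 + \frac{90 - 594}{3} = -2 + \frac{1}{3} \left(-504\right) = -2 - 168 = -170$)
$\frac{1}{-17826 + a} = \frac{1}{-17826 - 170} = \frac{1}{-17996} = - \frac{1}{17996}$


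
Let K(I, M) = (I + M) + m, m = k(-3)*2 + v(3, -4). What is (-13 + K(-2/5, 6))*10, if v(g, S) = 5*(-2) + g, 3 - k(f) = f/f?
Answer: -104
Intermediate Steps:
k(f) = 2 (k(f) = 3 - f/f = 3 - 1*1 = 3 - 1 = 2)
v(g, S) = -10 + g
m = -3 (m = 2*2 + (-10 + 3) = 4 - 7 = -3)
K(I, M) = -3 + I + M (K(I, M) = (I + M) - 3 = -3 + I + M)
(-13 + K(-2/5, 6))*10 = (-13 + (-3 - 2/5 + 6))*10 = (-13 + (-3 - 2*⅕ + 6))*10 = (-13 + (-3 - ⅖ + 6))*10 = (-13 + 13/5)*10 = -52/5*10 = -104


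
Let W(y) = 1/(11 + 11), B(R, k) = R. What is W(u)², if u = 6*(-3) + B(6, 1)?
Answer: 1/484 ≈ 0.0020661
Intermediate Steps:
u = -12 (u = 6*(-3) + 6 = -18 + 6 = -12)
W(y) = 1/22
W(u)² = (1/22)² = 1/484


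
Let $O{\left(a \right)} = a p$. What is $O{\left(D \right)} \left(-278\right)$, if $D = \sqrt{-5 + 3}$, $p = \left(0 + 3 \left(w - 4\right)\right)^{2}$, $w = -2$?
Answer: $- 90072 i \sqrt{2} \approx - 1.2738 \cdot 10^{5} i$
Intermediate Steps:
$p = 324$ ($p = \left(0 + 3 \left(-2 - 4\right)\right)^{2} = \left(0 + 3 \left(-6\right)\right)^{2} = \left(0 - 18\right)^{2} = \left(-18\right)^{2} = 324$)
$D = i \sqrt{2}$ ($D = \sqrt{-2} = i \sqrt{2} \approx 1.4142 i$)
$O{\left(a \right)} = 324 a$ ($O{\left(a \right)} = a 324 = 324 a$)
$O{\left(D \right)} \left(-278\right) = 324 i \sqrt{2} \left(-278\right) = - 90072 i \sqrt{2}$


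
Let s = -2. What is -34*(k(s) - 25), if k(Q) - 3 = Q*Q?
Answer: 612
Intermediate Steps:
k(Q) = 3 + Q² (k(Q) = 3 + Q*Q = 3 + Q²)
-34*(k(s) - 25) = -34*((3 + (-2)²) - 25) = -34*((3 + 4) - 25) = -34*(7 - 25) = -34*(-18) = 612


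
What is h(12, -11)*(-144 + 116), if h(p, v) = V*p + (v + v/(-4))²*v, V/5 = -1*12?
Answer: 164493/4 ≈ 41123.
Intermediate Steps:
V = -60 (V = 5*(-1*12) = 5*(-12) = -60)
h(p, v) = -60*p + 9*v³/16 (h(p, v) = -60*p + (v + v/(-4))²*v = -60*p + (v + v*(-¼))²*v = -60*p + (v - v/4)²*v = -60*p + (3*v/4)²*v = -60*p + (9*v²/16)*v = -60*p + 9*v³/16)
h(12, -11)*(-144 + 116) = (-60*12 + (9/16)*(-11)³)*(-144 + 116) = (-720 + (9/16)*(-1331))*(-28) = (-720 - 11979/16)*(-28) = -23499/16*(-28) = 164493/4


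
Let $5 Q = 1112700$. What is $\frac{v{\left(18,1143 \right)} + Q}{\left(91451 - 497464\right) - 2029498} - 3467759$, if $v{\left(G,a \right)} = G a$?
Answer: $- \frac{2815255144321}{811837} \approx -3.4678 \cdot 10^{6}$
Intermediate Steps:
$Q = 222540$ ($Q = \frac{1}{5} \cdot 1112700 = 222540$)
$\frac{v{\left(18,1143 \right)} + Q}{\left(91451 - 497464\right) - 2029498} - 3467759 = \frac{18 \cdot 1143 + 222540}{\left(91451 - 497464\right) - 2029498} - 3467759 = \frac{20574 + 222540}{-406013 - 2029498} - 3467759 = \frac{243114}{-2435511} - 3467759 = 243114 \left(- \frac{1}{2435511}\right) - 3467759 = - \frac{81038}{811837} - 3467759 = - \frac{2815255144321}{811837}$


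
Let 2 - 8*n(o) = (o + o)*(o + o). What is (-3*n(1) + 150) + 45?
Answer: 783/4 ≈ 195.75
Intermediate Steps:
n(o) = ¼ - o²/2 (n(o) = ¼ - (o + o)*(o + o)/8 = ¼ - 2*o*2*o/8 = ¼ - o²/2)
(-3*n(1) + 150) + 45 = (-3*(¼ - ½*1²) + 150) + 45 = (-3*(¼ - ½*1) + 150) + 45 = (-3*(¼ - ½) + 150) + 45 = (-3*(-¼) + 150) + 45 = (¾ + 150) + 45 = 603/4 + 45 = 783/4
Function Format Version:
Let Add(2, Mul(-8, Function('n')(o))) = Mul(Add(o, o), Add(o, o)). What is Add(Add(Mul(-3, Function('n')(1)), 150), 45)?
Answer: Rational(783, 4) ≈ 195.75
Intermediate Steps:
Function('n')(o) = Add(Rational(1, 4), Mul(Rational(-1, 2), Pow(o, 2))) (Function('n')(o) = Add(Rational(1, 4), Mul(Rational(-1, 8), Mul(Add(o, o), Add(o, o)))) = Add(Rational(1, 4), Mul(Rational(-1, 8), Mul(Mul(2, o), Mul(2, o)))) = Add(Rational(1, 4), Mul(Rational(-1, 8), Mul(4, Pow(o, 2)))) = Add(Rational(1, 4), Mul(Rational(-1, 2), Pow(o, 2))))
Add(Add(Mul(-3, Function('n')(1)), 150), 45) = Add(Add(Mul(-3, Add(Rational(1, 4), Mul(Rational(-1, 2), Pow(1, 2)))), 150), 45) = Add(Add(Mul(-3, Add(Rational(1, 4), Mul(Rational(-1, 2), 1))), 150), 45) = Add(Add(Mul(-3, Add(Rational(1, 4), Rational(-1, 2))), 150), 45) = Add(Add(Mul(-3, Rational(-1, 4)), 150), 45) = Add(Add(Rational(3, 4), 150), 45) = Add(Rational(603, 4), 45) = Rational(783, 4)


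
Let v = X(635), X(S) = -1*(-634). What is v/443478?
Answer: 317/221739 ≈ 0.0014296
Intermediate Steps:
X(S) = 634
v = 634
v/443478 = 634/443478 = 634*(1/443478) = 317/221739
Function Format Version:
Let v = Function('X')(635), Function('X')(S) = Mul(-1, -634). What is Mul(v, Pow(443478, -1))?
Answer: Rational(317, 221739) ≈ 0.0014296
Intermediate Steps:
Function('X')(S) = 634
v = 634
Mul(v, Pow(443478, -1)) = Mul(634, Pow(443478, -1)) = Mul(634, Rational(1, 443478)) = Rational(317, 221739)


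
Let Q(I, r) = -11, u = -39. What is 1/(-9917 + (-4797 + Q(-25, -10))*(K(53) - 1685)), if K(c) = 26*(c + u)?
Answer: 1/6341451 ≈ 1.5769e-7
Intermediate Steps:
K(c) = -1014 + 26*c (K(c) = 26*(c - 39) = 26*(-39 + c) = -1014 + 26*c)
1/(-9917 + (-4797 + Q(-25, -10))*(K(53) - 1685)) = 1/(-9917 + (-4797 - 11)*((-1014 + 26*53) - 1685)) = 1/(-9917 - 4808*((-1014 + 1378) - 1685)) = 1/(-9917 - 4808*(364 - 1685)) = 1/(-9917 - 4808*(-1321)) = 1/(-9917 + 6351368) = 1/6341451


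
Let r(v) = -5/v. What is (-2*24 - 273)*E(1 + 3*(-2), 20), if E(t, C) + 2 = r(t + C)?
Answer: 749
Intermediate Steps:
E(t, C) = -2 - 5/(C + t) (E(t, C) = -2 - 5/(t + C) = -2 - 5/(C + t))
(-2*24 - 273)*E(1 + 3*(-2), 20) = (-2*24 - 273)*(-2 - 5/(20 + (1 + 3*(-2)))) = (-48 - 273)*(-2 - 5/(20 + (1 - 6))) = -321*(-2 - 5/(20 - 5)) = -321*(-2 - 5/15) = -321*(-2 - 5*1/15) = -321*(-2 - ⅓) = -321*(-7/3) = 749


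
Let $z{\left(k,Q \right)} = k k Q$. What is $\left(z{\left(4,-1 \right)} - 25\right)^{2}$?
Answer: $1681$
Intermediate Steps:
$z{\left(k,Q \right)} = Q k^{2}$ ($z{\left(k,Q \right)} = k^{2} Q = Q k^{2}$)
$\left(z{\left(4,-1 \right)} - 25\right)^{2} = \left(- 4^{2} - 25\right)^{2} = \left(\left(-1\right) 16 - 25\right)^{2} = \left(-16 - 25\right)^{2} = \left(-41\right)^{2} = 1681$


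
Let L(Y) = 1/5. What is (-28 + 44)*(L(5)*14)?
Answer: 224/5 ≈ 44.800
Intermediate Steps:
L(Y) = 1/5
(-28 + 44)*(L(5)*14) = (-28 + 44)*((1/5)*14) = 16*(14/5) = 224/5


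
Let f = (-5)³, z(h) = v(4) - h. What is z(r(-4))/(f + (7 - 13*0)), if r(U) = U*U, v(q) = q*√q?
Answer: 4/59 ≈ 0.067797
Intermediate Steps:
v(q) = q^(3/2)
r(U) = U²
z(h) = 8 - h (z(h) = 4^(3/2) - h = 8 - h)
f = -125
z(r(-4))/(f + (7 - 13*0)) = (8 - 1*(-4)²)/(-125 + (7 - 13*0)) = (8 - 1*16)/(-125 + (7 + 0)) = (8 - 16)/(-125 + 7) = -8/(-118) = -1/118*(-8) = 4/59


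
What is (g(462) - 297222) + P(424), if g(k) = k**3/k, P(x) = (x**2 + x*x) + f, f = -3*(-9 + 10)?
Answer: 275771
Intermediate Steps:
f = -3 (f = -3*1 = -3)
P(x) = -3 + 2*x**2 (P(x) = (x**2 + x*x) - 3 = (x**2 + x**2) - 3 = 2*x**2 - 3 = -3 + 2*x**2)
g(k) = k**2
(g(462) - 297222) + P(424) = (462**2 - 297222) + (-3 + 2*424**2) = (213444 - 297222) + (-3 + 2*179776) = -83778 + (-3 + 359552) = -83778 + 359549 = 275771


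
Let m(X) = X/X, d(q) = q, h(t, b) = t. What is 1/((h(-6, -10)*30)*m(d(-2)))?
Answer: -1/180 ≈ -0.0055556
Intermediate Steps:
m(X) = 1
1/((h(-6, -10)*30)*m(d(-2))) = 1/(-6*30*1) = 1/(-180*1) = 1/(-180) = -1/180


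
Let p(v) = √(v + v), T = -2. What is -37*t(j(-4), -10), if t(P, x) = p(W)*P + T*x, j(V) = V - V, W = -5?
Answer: -740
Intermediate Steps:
j(V) = 0
p(v) = √2*√v (p(v) = √(2*v) = √2*√v)
t(P, x) = -2*x + I*P*√10 (t(P, x) = (√2*√(-5))*P - 2*x = (√2*(I*√5))*P - 2*x = (I*√10)*P - 2*x = I*P*√10 - 2*x = -2*x + I*P*√10)
-37*t(j(-4), -10) = -37*(-2*(-10) + I*0*√10) = -37*(20 + 0) = -37*20 = -740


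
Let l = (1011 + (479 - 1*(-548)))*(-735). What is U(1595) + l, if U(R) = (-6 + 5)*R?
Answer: -1499525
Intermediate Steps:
l = -1497930 (l = (1011 + (479 + 548))*(-735) = (1011 + 1027)*(-735) = 2038*(-735) = -1497930)
U(R) = -R
U(1595) + l = -1*1595 - 1497930 = -1595 - 1497930 = -1499525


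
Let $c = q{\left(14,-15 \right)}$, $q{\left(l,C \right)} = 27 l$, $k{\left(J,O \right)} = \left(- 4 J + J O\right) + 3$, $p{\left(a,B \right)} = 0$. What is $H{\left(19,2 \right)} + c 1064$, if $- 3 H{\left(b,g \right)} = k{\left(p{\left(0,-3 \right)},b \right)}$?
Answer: $402191$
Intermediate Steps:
$k{\left(J,O \right)} = 3 - 4 J + J O$
$H{\left(b,g \right)} = -1$ ($H{\left(b,g \right)} = - \frac{3 - 0 + 0 b}{3} = - \frac{3 + 0 + 0}{3} = \left(- \frac{1}{3}\right) 3 = -1$)
$c = 378$ ($c = 27 \cdot 14 = 378$)
$H{\left(19,2 \right)} + c 1064 = -1 + 378 \cdot 1064 = -1 + 402192 = 402191$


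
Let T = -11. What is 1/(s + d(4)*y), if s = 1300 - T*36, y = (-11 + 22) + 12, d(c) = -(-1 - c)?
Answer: 1/1811 ≈ 0.00055218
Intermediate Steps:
d(c) = 1 + c
y = 23 (y = 11 + 12 = 23)
s = 1696 (s = 1300 - (-11)*36 = 1300 - 1*(-396) = 1300 + 396 = 1696)
1/(s + d(4)*y) = 1/(1696 + (1 + 4)*23) = 1/(1696 + 5*23) = 1/(1696 + 115) = 1/1811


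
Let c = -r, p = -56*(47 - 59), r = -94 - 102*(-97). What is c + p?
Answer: -9128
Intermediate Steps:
r = 9800 (r = -94 + 9894 = 9800)
p = 672 (p = -56*(-12) = 672)
c = -9800 (c = -1*9800 = -9800)
c + p = -9800 + 672 = -9128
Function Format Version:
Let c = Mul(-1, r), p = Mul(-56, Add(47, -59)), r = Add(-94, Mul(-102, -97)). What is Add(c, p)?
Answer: -9128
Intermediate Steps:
r = 9800 (r = Add(-94, 9894) = 9800)
p = 672 (p = Mul(-56, -12) = 672)
c = -9800 (c = Mul(-1, 9800) = -9800)
Add(c, p) = Add(-9800, 672) = -9128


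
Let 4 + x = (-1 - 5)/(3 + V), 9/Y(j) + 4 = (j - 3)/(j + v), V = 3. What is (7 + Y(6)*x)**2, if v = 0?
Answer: 19321/49 ≈ 394.31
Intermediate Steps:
Y(j) = 9/(-4 + (-3 + j)/j) (Y(j) = 9/(-4 + (j - 3)/(j + 0)) = 9/(-4 + (-3 + j)/j))
x = -5 (x = -4 + (-1 - 5)/(3 + 3) = -4 - 6/6 = -4 - 6*1/6 = -4 - 1 = -5)
(7 + Y(6)*x)**2 = (7 - 3*6/(1 + 6)*(-5))**2 = (7 - 3*6/7*(-5))**2 = (7 - 3*6*1/7*(-5))**2 = (7 - 18/7*(-5))**2 = (7 + 90/7)**2 = (139/7)**2 = 19321/49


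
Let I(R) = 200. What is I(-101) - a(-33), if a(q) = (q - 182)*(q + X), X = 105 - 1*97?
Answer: -5175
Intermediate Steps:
X = 8 (X = 105 - 97 = 8)
a(q) = (-182 + q)*(8 + q) (a(q) = (q - 182)*(q + 8) = (-182 + q)*(8 + q))
I(-101) - a(-33) = 200 - (-1456 + (-33)² - 174*(-33)) = 200 - (-1456 + 1089 + 5742) = 200 - 1*5375 = 200 - 5375 = -5175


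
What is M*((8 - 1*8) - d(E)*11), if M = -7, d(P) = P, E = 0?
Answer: 0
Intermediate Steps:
M*((8 - 1*8) - d(E)*11) = -7*((8 - 1*8) - 0*11) = -7*((8 - 8) - 1*0) = -7*(0 + 0) = -7*0 = 0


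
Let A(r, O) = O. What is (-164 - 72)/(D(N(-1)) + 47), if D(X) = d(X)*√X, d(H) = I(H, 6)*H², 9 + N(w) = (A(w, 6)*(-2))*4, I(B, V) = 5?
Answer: -5546/7521151817 + 1916910*I*√57/7521151817 ≈ -7.3739e-7 + 0.0019242*I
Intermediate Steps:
N(w) = -57 (N(w) = -9 + (6*(-2))*4 = -9 - 12*4 = -9 - 48 = -57)
d(H) = 5*H²
D(X) = 5*X^(5/2) (D(X) = (5*X²)*√X = 5*X^(5/2))
(-164 - 72)/(D(N(-1)) + 47) = (-164 - 72)/(5*(-57)^(5/2) + 47) = -236/(5*(3249*I*√57) + 47) = -236/(16245*I*√57 + 47) = -236/(47 + 16245*I*√57)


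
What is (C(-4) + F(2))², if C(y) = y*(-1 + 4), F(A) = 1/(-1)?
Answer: 169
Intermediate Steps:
F(A) = -1
C(y) = 3*y (C(y) = y*3 = 3*y)
(C(-4) + F(2))² = (3*(-4) - 1)² = (-12 - 1)² = (-13)² = 169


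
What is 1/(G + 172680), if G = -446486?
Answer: -1/273806 ≈ -3.6522e-6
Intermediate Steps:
1/(G + 172680) = 1/(-446486 + 172680) = 1/(-273806) = -1/273806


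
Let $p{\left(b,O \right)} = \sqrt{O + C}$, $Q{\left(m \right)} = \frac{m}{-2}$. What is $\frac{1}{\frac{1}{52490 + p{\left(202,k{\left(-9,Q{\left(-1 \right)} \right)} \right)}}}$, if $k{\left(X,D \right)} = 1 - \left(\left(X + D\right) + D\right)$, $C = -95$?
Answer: $52490 + i \sqrt{86} \approx 52490.0 + 9.2736 i$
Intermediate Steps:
$Q{\left(m \right)} = - \frac{m}{2}$ ($Q{\left(m \right)} = m \left(- \frac{1}{2}\right) = - \frac{m}{2}$)
$k{\left(X,D \right)} = 1 - X - 2 D$ ($k{\left(X,D \right)} = 1 - \left(\left(D + X\right) + D\right) = 1 - \left(X + 2 D\right) = 1 - X - 2 D$)
$p{\left(b,O \right)} = \sqrt{-95 + O}$ ($p{\left(b,O \right)} = \sqrt{O - 95} = \sqrt{-95 + O}$)
$\frac{1}{\frac{1}{52490 + p{\left(202,k{\left(-9,Q{\left(-1 \right)} \right)} \right)}}} = \frac{1}{\frac{1}{52490 + \sqrt{-95 - \left(-10 + 2 \left(- \frac{1}{2}\right) \left(-1\right)\right)}}} = \frac{1}{\frac{1}{52490 + \sqrt{-95 + \left(1 + 9 - 1\right)}}} = \frac{1}{\frac{1}{52490 + \sqrt{-95 + 9}}} = \frac{1}{\frac{1}{52490 + \sqrt{-86}}} = \frac{1}{\frac{1}{52490 + i \sqrt{86}}} = 52490 + i \sqrt{86}$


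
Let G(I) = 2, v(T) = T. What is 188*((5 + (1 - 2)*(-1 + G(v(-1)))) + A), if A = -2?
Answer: 376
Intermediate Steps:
188*((5 + (1 - 2)*(-1 + G(v(-1)))) + A) = 188*((5 + (1 - 2)*(-1 + 2)) - 2) = 188*((5 - 1*1) - 2) = 188*((5 - 1) - 2) = 188*(4 - 2) = 188*2 = 376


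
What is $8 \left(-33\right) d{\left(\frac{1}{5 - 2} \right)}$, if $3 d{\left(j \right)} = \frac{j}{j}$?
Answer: $-88$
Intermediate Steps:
$d{\left(j \right)} = \frac{1}{3}$ ($d{\left(j \right)} = \frac{\frac{1}{j} j}{3} = \frac{1}{3} \cdot 1 = \frac{1}{3}$)
$8 \left(-33\right) d{\left(\frac{1}{5 - 2} \right)} = 8 \left(-33\right) \frac{1}{3} = \left(-264\right) \frac{1}{3} = -88$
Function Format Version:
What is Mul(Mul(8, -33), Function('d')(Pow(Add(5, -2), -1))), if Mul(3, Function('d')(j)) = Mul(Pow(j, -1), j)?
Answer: -88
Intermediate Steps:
Function('d')(j) = Rational(1, 3) (Function('d')(j) = Mul(Rational(1, 3), Mul(Pow(j, -1), j)) = Mul(Rational(1, 3), 1) = Rational(1, 3))
Mul(Mul(8, -33), Function('d')(Pow(Add(5, -2), -1))) = Mul(Mul(8, -33), Rational(1, 3)) = Mul(-264, Rational(1, 3)) = -88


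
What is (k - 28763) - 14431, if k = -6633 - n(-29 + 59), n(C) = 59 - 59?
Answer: -49827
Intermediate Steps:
n(C) = 0
k = -6633 (k = -6633 - 1*0 = -6633 + 0 = -6633)
(k - 28763) - 14431 = (-6633 - 28763) - 14431 = -35396 - 14431 = -49827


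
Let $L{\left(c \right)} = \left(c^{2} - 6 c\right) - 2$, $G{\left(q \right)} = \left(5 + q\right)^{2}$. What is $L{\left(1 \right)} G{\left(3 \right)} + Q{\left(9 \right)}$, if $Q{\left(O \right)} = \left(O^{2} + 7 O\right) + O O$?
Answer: $-223$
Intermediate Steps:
$Q{\left(O \right)} = 2 O^{2} + 7 O$ ($Q{\left(O \right)} = \left(O^{2} + 7 O\right) + O^{2} = 2 O^{2} + 7 O$)
$L{\left(c \right)} = -2 + c^{2} - 6 c$
$L{\left(1 \right)} G{\left(3 \right)} + Q{\left(9 \right)} = \left(-2 + 1^{2} - 6\right) \left(5 + 3\right)^{2} + 9 \left(7 + 2 \cdot 9\right) = \left(-2 + 1 - 6\right) 8^{2} + 9 \left(7 + 18\right) = \left(-7\right) 64 + 9 \cdot 25 = -448 + 225 = -223$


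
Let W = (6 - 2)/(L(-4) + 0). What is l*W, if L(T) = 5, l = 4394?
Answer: 17576/5 ≈ 3515.2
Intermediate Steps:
W = ⅘ (W = (6 - 2)/(5 + 0) = 4/5 = 4*(⅕) = ⅘ ≈ 0.80000)
l*W = 4394*(⅘) = 17576/5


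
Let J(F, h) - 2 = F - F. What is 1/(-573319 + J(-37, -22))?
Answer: -1/573317 ≈ -1.7442e-6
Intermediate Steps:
J(F, h) = 2 (J(F, h) = 2 + (F - F) = 2 + 0 = 2)
1/(-573319 + J(-37, -22)) = 1/(-573319 + 2) = 1/(-573317) = -1/573317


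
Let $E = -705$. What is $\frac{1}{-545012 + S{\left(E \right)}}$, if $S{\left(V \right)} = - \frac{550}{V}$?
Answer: $- \frac{141}{76846582} \approx -1.8348 \cdot 10^{-6}$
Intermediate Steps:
$\frac{1}{-545012 + S{\left(E \right)}} = \frac{1}{-545012 - \frac{550}{-705}} = \frac{1}{-545012 - - \frac{110}{141}} = \frac{1}{-545012 + \frac{110}{141}} = \frac{1}{- \frac{76846582}{141}} = - \frac{141}{76846582}$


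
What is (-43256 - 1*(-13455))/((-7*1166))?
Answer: 29801/8162 ≈ 3.6512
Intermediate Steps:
(-43256 - 1*(-13455))/((-7*1166)) = (-43256 + 13455)/(-8162) = -29801*(-1/8162) = 29801/8162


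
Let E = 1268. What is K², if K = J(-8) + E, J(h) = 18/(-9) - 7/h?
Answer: 102718225/64 ≈ 1.6050e+6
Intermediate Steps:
J(h) = -2 - 7/h (J(h) = 18*(-⅑) - 7/h = -2 - 7/h)
K = 10135/8 (K = (-2 - 7/(-8)) + 1268 = (-2 - 7*(-⅛)) + 1268 = (-2 + 7/8) + 1268 = -9/8 + 1268 = 10135/8 ≈ 1266.9)
K² = (10135/8)² = 102718225/64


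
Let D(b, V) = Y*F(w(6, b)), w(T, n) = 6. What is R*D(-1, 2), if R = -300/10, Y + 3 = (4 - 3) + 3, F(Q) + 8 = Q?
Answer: 60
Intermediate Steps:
F(Q) = -8 + Q
Y = 1 (Y = -3 + ((4 - 3) + 3) = -3 + (1 + 3) = -3 + 4 = 1)
R = -30 (R = -300*1/10 = -30)
D(b, V) = -2 (D(b, V) = 1*(-8 + 6) = 1*(-2) = -2)
R*D(-1, 2) = -30*(-2) = 60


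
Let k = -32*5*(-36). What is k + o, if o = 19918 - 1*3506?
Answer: 22172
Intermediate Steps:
o = 16412 (o = 19918 - 3506 = 16412)
k = 5760 (k = -160*(-36) = 5760)
k + o = 5760 + 16412 = 22172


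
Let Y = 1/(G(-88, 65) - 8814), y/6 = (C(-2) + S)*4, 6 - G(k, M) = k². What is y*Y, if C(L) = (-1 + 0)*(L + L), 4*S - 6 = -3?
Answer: -57/8276 ≈ -0.0068874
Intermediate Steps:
S = ¾ (S = 3/2 + (¼)*(-3) = 3/2 - ¾ = ¾ ≈ 0.75000)
C(L) = -2*L
G(k, M) = 6 - k²
y = 114 (y = 6*((-2*(-2) + ¾)*4) = 6*((4 + ¾)*4) = 6*((19/4)*4) = 6*19 = 114)
Y = -1/16552 (Y = 1/((6 - 1*(-88)²) - 8814) = 1/((6 - 1*7744) - 8814) = 1/((6 - 7744) - 8814) = 1/(-7738 - 8814) = 1/(-16552) = -1/16552 ≈ -6.0416e-5)
y*Y = 114*(-1/16552) = -57/8276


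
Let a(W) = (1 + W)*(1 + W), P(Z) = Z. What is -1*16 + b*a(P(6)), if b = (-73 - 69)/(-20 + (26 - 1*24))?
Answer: 3335/9 ≈ 370.56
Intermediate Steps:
a(W) = (1 + W)²
b = 71/9 (b = -142/(-20 + (26 - 24)) = -142/(-20 + 2) = -142/(-18) = -142*(-1/18) = 71/9 ≈ 7.8889)
-1*16 + b*a(P(6)) = -1*16 + 71*(1 + 6)²/9 = -16 + (71/9)*7² = -16 + (71/9)*49 = -16 + 3479/9 = 3335/9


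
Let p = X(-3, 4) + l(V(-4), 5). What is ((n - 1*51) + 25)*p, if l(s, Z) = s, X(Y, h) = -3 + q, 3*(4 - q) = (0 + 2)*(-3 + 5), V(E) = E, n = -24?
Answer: 650/3 ≈ 216.67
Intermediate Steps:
q = 8/3 (q = 4 - (0 + 2)*(-3 + 5)/3 = 4 - 2*2/3 = 4 - ⅓*4 = 4 - 4/3 = 8/3 ≈ 2.6667)
X(Y, h) = -⅓ (X(Y, h) = -3 + 8/3 = -⅓)
p = -13/3 (p = -⅓ - 4 = -13/3 ≈ -4.3333)
((n - 1*51) + 25)*p = ((-24 - 1*51) + 25)*(-13/3) = ((-24 - 51) + 25)*(-13/3) = (-75 + 25)*(-13/3) = -50*(-13/3) = 650/3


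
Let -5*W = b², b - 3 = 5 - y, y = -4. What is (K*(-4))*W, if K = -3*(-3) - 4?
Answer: 576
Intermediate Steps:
K = 5 (K = 9 - 4 = 5)
b = 12 (b = 3 + (5 - 1*(-4)) = 3 + (5 + 4) = 3 + 9 = 12)
W = -144/5 (W = -⅕*12² = -⅕*144 = -144/5 ≈ -28.800)
(K*(-4))*W = (5*(-4))*(-144/5) = -20*(-144/5) = 576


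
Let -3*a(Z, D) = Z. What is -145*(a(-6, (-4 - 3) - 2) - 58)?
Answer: 8120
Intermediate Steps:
a(Z, D) = -Z/3
-145*(a(-6, (-4 - 3) - 2) - 58) = -145*(-⅓*(-6) - 58) = -145*(2 - 58) = -145*(-56) = 8120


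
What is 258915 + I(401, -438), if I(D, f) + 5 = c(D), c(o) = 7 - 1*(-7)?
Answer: 258924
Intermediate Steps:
c(o) = 14 (c(o) = 7 + 7 = 14)
I(D, f) = 9 (I(D, f) = -5 + 14 = 9)
258915 + I(401, -438) = 258915 + 9 = 258924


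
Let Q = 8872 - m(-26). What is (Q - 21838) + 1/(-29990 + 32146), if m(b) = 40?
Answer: -28040935/2156 ≈ -13006.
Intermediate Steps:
Q = 8832 (Q = 8872 - 1*40 = 8872 - 40 = 8832)
(Q - 21838) + 1/(-29990 + 32146) = (8832 - 21838) + 1/(-29990 + 32146) = -13006 + 1/2156 = -28040935/2156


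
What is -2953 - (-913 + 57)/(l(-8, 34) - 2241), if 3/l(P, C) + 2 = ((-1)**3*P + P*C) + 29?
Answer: -65358343/22130 ≈ -2953.4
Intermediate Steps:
l(P, C) = 3/(27 - P + C*P) (l(P, C) = 3/(-2 + (((-1)**3*P + P*C) + 29)) = 3/(-2 + ((-P + C*P) + 29)) = 3/(-2 + (29 - P + C*P)) = 3/(27 - P + C*P))
-2953 - (-913 + 57)/(l(-8, 34) - 2241) = -2953 - (-913 + 57)/(3/(27 - 1*(-8) + 34*(-8)) - 2241) = -2953 - (-856)/(3/(27 + 8 - 272) - 2241) = -2953 - (-856)/(3/(-237) - 2241) = -2953 - (-856)/(3*(-1/237) - 2241) = -2953 - (-856)/(-1/79 - 2241) = -2953 - (-856)/(-177040/79) = -2953 - (-856)*(-79)/177040 = -2953 - 1*8453/22130 = -2953 - 8453/22130 = -65358343/22130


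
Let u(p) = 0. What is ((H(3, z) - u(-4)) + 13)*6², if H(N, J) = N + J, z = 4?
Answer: 720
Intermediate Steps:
H(N, J) = J + N
((H(3, z) - u(-4)) + 13)*6² = (((4 + 3) - 1*0) + 13)*6² = ((7 + 0) + 13)*36 = (7 + 13)*36 = 20*36 = 720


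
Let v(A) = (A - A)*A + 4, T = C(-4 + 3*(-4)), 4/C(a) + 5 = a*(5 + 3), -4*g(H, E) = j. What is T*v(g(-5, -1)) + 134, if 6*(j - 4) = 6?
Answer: 17806/133 ≈ 133.88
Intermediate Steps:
j = 5 (j = 4 + (⅙)*6 = 4 + 1 = 5)
g(H, E) = -5/4 (g(H, E) = -¼*5 = -5/4)
C(a) = 4/(-5 + 8*a) (C(a) = 4/(-5 + a*(5 + 3)) = 4/(-5 + a*8) = 4/(-5 + 8*a))
T = -4/133 (T = 4/(-5 + 8*(-4 + 3*(-4))) = 4/(-5 + 8*(-4 - 12)) = 4/(-5 + 8*(-16)) = 4/(-5 - 128) = 4/(-133) = 4*(-1/133) = -4/133 ≈ -0.030075)
v(A) = 4 (v(A) = 0*A + 4 = 0 + 4 = 4)
T*v(g(-5, -1)) + 134 = -4/133*4 + 134 = -16/133 + 134 = 17806/133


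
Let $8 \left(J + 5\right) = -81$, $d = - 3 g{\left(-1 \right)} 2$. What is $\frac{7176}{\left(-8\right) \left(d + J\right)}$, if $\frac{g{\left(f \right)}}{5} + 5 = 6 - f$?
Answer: $\frac{7176}{601} \approx 11.94$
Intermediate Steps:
$g{\left(f \right)} = 5 - 5 f$ ($g{\left(f \right)} = -25 + 5 \left(6 - f\right) = -25 - \left(-30 + 5 f\right) = 5 - 5 f$)
$d = -60$ ($d = - 3 \left(5 - -5\right) 2 = - 3 \left(5 + 5\right) 2 = \left(-3\right) 10 \cdot 2 = \left(-30\right) 2 = -60$)
$J = - \frac{121}{8}$ ($J = -5 + \frac{1}{8} \left(-81\right) = -5 - \frac{81}{8} = - \frac{121}{8} \approx -15.125$)
$\frac{7176}{\left(-8\right) \left(d + J\right)} = \frac{7176}{\left(-8\right) \left(-60 - \frac{121}{8}\right)} = \frac{7176}{\left(-8\right) \left(- \frac{601}{8}\right)} = \frac{7176}{601}$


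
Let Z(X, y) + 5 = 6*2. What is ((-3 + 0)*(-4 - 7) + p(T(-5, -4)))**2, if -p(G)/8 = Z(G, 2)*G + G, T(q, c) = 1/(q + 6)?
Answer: 961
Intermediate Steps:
Z(X, y) = 7 (Z(X, y) = -5 + 6*2 = -5 + 12 = 7)
T(q, c) = 1/(6 + q)
p(G) = -64*G (p(G) = -8*(7*G + G) = -64*G)
((-3 + 0)*(-4 - 7) + p(T(-5, -4)))**2 = ((-3 + 0)*(-4 - 7) - 64/(6 - 5))**2 = (-3*(-11) - 64/1)**2 = (33 - 64*1)**2 = (33 - 64)**2 = (-31)**2 = 961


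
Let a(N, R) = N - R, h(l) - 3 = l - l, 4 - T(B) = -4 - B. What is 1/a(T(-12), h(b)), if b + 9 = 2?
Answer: -1/7 ≈ -0.14286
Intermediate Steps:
b = -7 (b = -9 + 2 = -7)
T(B) = 8 + B (T(B) = 4 - (-4 - B) = 4 + (4 + B) = 8 + B)
h(l) = 3 (h(l) = 3 + (l - l) = 3 + 0 = 3)
1/a(T(-12), h(b)) = 1/((8 - 12) - 1*3) = 1/(-4 - 3) = 1/(-7) = -1/7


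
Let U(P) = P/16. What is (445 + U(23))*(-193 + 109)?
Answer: -150003/4 ≈ -37501.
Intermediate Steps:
U(P) = P/16 (U(P) = P*(1/16) = P/16)
(445 + U(23))*(-193 + 109) = (445 + (1/16)*23)*(-193 + 109) = (445 + 23/16)*(-84) = (7143/16)*(-84) = -150003/4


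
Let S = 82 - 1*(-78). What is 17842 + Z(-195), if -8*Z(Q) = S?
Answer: 17822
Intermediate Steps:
S = 160 (S = 82 + 78 = 160)
Z(Q) = -20 (Z(Q) = -1/8*160 = -20)
17842 + Z(-195) = 17842 - 20 = 17822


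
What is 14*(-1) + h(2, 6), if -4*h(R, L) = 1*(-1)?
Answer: -55/4 ≈ -13.750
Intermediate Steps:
h(R, L) = ¼ (h(R, L) = -(-1)/4 = -¼*(-1) = ¼)
14*(-1) + h(2, 6) = 14*(-1) + ¼ = -14 + ¼ = -55/4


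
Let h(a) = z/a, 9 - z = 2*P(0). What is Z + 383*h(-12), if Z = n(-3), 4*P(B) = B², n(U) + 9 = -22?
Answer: -1273/4 ≈ -318.25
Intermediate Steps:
n(U) = -31 (n(U) = -9 - 22 = -31)
P(B) = B²/4
Z = -31
z = 9 (z = 9 - 2*(¼)*0² = 9 - 2*(¼)*0 = 9 - 2*0 = 9 - 1*0 = 9 + 0 = 9)
h(a) = 9/a
Z + 383*h(-12) = -31 + 383*(9/(-12)) = -31 + 383*(9*(-1/12)) = -31 + 383*(-¾) = -31 - 1149/4 = -1273/4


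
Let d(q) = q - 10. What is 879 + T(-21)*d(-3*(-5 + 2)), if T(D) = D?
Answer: 900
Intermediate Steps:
d(q) = -10 + q
879 + T(-21)*d(-3*(-5 + 2)) = 879 - 21*(-10 - 3*(-5 + 2)) = 879 - 21*(-10 - 3*(-3)) = 879 - 21*(-10 + 9) = 879 - 21*(-1) = 879 + 21 = 900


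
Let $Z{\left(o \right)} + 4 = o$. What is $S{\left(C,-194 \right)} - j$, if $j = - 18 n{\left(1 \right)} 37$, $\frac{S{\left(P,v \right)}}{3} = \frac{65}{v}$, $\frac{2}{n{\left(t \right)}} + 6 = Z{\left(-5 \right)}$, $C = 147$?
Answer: $- \frac{87111}{970} \approx -89.805$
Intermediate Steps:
$Z{\left(o \right)} = -4 + o$
$n{\left(t \right)} = - \frac{2}{15}$ ($n{\left(t \right)} = \frac{2}{-6 - 9} = \frac{2}{-15} = 2 \left(- \frac{1}{15}\right) = - \frac{2}{15}$)
$S{\left(P,v \right)} = \frac{195}{v}$ ($S{\left(P,v \right)} = 3 \frac{65}{v} = \frac{195}{v}$)
$j = \frac{444}{5}$ ($j = \left(-18\right) \left(- \frac{2}{15}\right) 37 = \frac{12}{5} \cdot 37 = \frac{444}{5} \approx 88.8$)
$S{\left(C,-194 \right)} - j = \frac{195}{-194} - \frac{444}{5} = 195 \left(- \frac{1}{194}\right) - \frac{444}{5} = - \frac{195}{194} - \frac{444}{5} = - \frac{87111}{970}$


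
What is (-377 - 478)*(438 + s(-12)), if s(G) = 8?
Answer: -381330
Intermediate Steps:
(-377 - 478)*(438 + s(-12)) = (-377 - 478)*(438 + 8) = -855*446 = -381330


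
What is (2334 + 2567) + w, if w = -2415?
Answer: 2486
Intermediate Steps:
(2334 + 2567) + w = (2334 + 2567) - 2415 = 4901 - 2415 = 2486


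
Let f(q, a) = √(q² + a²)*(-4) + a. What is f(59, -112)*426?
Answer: -47712 - 8520*√641 ≈ -2.6342e+5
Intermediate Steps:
f(q, a) = a - 4*√(a² + q²) (f(q, a) = √(a² + q²)*(-4) + a = -4*√(a² + q²) + a = a - 4*√(a² + q²))
f(59, -112)*426 = (-112 - 4*√((-112)² + 59²))*426 = (-112 - 4*√(12544 + 3481))*426 = (-112 - 20*√641)*426 = -47712 - 8520*√641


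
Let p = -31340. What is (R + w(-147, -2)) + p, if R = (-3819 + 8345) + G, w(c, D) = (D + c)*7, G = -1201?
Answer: -29058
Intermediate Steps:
w(c, D) = 7*D + 7*c
R = 3325 (R = (-3819 + 8345) - 1201 = 4526 - 1201 = 3325)
(R + w(-147, -2)) + p = (3325 + (7*(-2) + 7*(-147))) - 31340 = (3325 + (-14 - 1029)) - 31340 = (3325 - 1043) - 31340 = 2282 - 31340 = -29058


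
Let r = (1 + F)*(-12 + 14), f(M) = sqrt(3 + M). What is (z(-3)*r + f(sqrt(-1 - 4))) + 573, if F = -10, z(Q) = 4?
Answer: 501 + sqrt(3 + I*sqrt(5)) ≈ 502.84 + 0.60896*I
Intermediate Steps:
r = -18 (r = (1 - 10)*(-12 + 14) = -9*2 = -18)
(z(-3)*r + f(sqrt(-1 - 4))) + 573 = (4*(-18) + sqrt(3 + sqrt(-1 - 4))) + 573 = (-72 + sqrt(3 + sqrt(-5))) + 573 = (-72 + sqrt(3 + I*sqrt(5))) + 573 = 501 + sqrt(3 + I*sqrt(5))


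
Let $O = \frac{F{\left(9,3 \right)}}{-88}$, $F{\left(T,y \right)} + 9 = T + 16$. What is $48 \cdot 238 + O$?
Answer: $\frac{125662}{11} \approx 11424.0$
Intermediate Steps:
$F{\left(T,y \right)} = 7 + T$ ($F{\left(T,y \right)} = -9 + \left(T + 16\right) = -9 + \left(16 + T\right) = 7 + T$)
$O = - \frac{2}{11}$ ($O = \frac{7 + 9}{-88} = 16 \left(- \frac{1}{88}\right) = - \frac{2}{11} \approx -0.18182$)
$48 \cdot 238 + O = 48 \cdot 238 - \frac{2}{11} = 11424 - \frac{2}{11} = \frac{125662}{11}$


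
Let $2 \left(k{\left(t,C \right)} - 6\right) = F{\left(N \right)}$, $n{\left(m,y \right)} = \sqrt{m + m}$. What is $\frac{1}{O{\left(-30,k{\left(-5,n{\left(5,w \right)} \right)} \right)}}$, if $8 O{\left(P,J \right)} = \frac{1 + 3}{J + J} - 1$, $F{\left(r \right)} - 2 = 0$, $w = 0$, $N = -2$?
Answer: $- \frac{56}{5} \approx -11.2$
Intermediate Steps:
$F{\left(r \right)} = 2$ ($F{\left(r \right)} = 2 + 0 = 2$)
$n{\left(m,y \right)} = \sqrt{2} \sqrt{m}$ ($n{\left(m,y \right)} = \sqrt{2 m} = \sqrt{2} \sqrt{m}$)
$k{\left(t,C \right)} = 7$ ($k{\left(t,C \right)} = 6 + \frac{1}{2} \cdot 2 = 6 + 1 = 7$)
$O{\left(P,J \right)} = - \frac{1}{8} + \frac{1}{4 J}$ ($O{\left(P,J \right)} = \frac{\frac{1 + 3}{J + J} - 1}{8} = \frac{\frac{4}{2 J} - 1}{8} = \frac{4 \frac{1}{2 J} - 1}{8} = \frac{\frac{2}{J} - 1}{8} = \frac{-1 + \frac{2}{J}}{8} = - \frac{1}{8} + \frac{1}{4 J}$)
$\frac{1}{O{\left(-30,k{\left(-5,n{\left(5,w \right)} \right)} \right)}} = \frac{1}{\frac{1}{8} \cdot \frac{1}{7} \left(2 - 7\right)} = \frac{1}{\frac{1}{8} \cdot \frac{1}{7} \left(-5\right)} = \frac{1}{- \frac{5}{56}} = - \frac{56}{5}$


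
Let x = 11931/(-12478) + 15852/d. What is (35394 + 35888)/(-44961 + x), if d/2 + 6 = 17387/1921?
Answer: -5213106281356/3098239722441 ≈ -1.6826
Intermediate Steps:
d = 11722/1921 (d = -12 + 2*(17387/1921) = -12 + 34774/1921 = 11722/1921 ≈ 6.1020)
x = 189918178797/73133558 (x = 11931/(-12478) + 15852/(11722/1921) = 11931*(-1/12478) + 15852*(1921/11722) = -11931/12478 + 15225846/5861 = 189918178797/73133558 ≈ 2596.9)
(35394 + 35888)/(-44961 + x) = (35394 + 35888)/(-44961 + 189918178797/73133558) = 71282/(-3098239722441/73133558) = 71282*(-73133558/3098239722441) = -5213106281356/3098239722441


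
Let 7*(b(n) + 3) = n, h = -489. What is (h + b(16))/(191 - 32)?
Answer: -3428/1113 ≈ -3.0800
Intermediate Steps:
b(n) = -3 + n/7
(h + b(16))/(191 - 32) = (-489 + (-3 + (⅐)*16))/(191 - 32) = (-489 + (-3 + 16/7))/159 = (-489 - 5/7)*(1/159) = -3428/7*1/159 = -3428/1113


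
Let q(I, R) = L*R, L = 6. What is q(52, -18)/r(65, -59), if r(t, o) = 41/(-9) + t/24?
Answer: 7776/133 ≈ 58.466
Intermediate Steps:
q(I, R) = 6*R
r(t, o) = -41/9 + t/24 (r(t, o) = 41*(-⅑) + t*(1/24) = -41/9 + t/24)
q(52, -18)/r(65, -59) = (6*(-18))/(-41/9 + (1/24)*65) = -108/(-41/9 + 65/24) = -108/(-133/72) = -108*(-72/133) = 7776/133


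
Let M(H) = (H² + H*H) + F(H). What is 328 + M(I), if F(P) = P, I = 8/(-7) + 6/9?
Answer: 144638/441 ≈ 327.98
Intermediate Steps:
I = -10/21 (I = 8*(-⅐) + 6*(⅑) = -8/7 + ⅔ = -10/21 ≈ -0.47619)
M(H) = H + 2*H² (M(H) = (H² + H*H) + H = (H² + H²) + H = 2*H² + H = H + 2*H²)
328 + M(I) = 328 - 10*(1 + 2*(-10/21))/21 = 328 - 10*(1 - 20/21)/21 = 328 - 10/21*1/21 = 328 - 10/441 = 144638/441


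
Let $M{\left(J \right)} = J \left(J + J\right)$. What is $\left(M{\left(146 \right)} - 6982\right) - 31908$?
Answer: $3742$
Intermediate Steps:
$M{\left(J \right)} = 2 J^{2}$ ($M{\left(J \right)} = J 2 J = 2 J^{2}$)
$\left(M{\left(146 \right)} - 6982\right) - 31908 = \left(2 \cdot 146^{2} - 6982\right) - 31908 = \left(2 \cdot 21316 - 6982\right) - 31908 = \left(42632 - 6982\right) - 31908 = 35650 - 31908 = 3742$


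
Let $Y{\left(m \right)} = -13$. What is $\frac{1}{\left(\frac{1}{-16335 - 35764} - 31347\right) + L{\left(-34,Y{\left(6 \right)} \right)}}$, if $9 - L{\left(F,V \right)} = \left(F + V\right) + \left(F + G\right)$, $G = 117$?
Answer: $- \frac{52099}{1634554027} \approx -3.1874 \cdot 10^{-5}$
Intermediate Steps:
$L{\left(F,V \right)} = -108 - V - 2 F$ ($L{\left(F,V \right)} = 9 - \left(\left(F + V\right) + \left(F + 117\right)\right) = 9 - \left(\left(F + V\right) + \left(117 + F\right)\right) = 9 - \left(117 + V + 2 F\right) = -108 - V - 2 F$)
$\frac{1}{\left(\frac{1}{-16335 - 35764} - 31347\right) + L{\left(-34,Y{\left(6 \right)} \right)}} = \frac{1}{\left(\frac{1}{-16335 - 35764} - 31347\right) - 27} = \frac{1}{\left(\frac{1}{-52099} - 31347\right) + \left(-108 + 13 + 68\right)} = \frac{1}{\left(- \frac{1}{52099} - 31347\right) - 27} = \frac{1}{- \frac{1633147354}{52099} - 27} = \frac{1}{- \frac{1634554027}{52099}} = - \frac{52099}{1634554027}$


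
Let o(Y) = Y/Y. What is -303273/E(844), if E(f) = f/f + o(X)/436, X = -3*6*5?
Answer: -132227028/437 ≈ -3.0258e+5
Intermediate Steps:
X = -90 (X = -18*5 = -90)
o(Y) = 1
E(f) = 437/436 (E(f) = f/f + 1/436 = 1 + 1*(1/436) = 1 + 1/436 = 437/436)
-303273/E(844) = -303273/437/436 = -303273*436/437 = -132227028/437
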